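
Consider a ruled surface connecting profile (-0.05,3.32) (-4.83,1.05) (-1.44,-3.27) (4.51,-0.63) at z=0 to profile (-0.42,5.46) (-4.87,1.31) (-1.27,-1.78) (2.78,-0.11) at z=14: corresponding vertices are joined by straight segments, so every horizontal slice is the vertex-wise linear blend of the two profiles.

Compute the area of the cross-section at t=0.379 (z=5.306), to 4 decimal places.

Area at t=0.379: 30.6737

Cross-section at t=0.379: each vertex is (1-t)·p0[i] + t·p1[i].
  v1: (1-0.379)·(-0.05,3.32) + 0.379·(-0.42,5.46) = (-0.1902,4.1311)
  v2: (1-0.379)·(-4.83,1.05) + 0.379·(-4.87,1.31) = (-4.8452,1.1485)
  v3: (1-0.379)·(-1.44,-3.27) + 0.379·(-1.27,-1.78) = (-1.3756,-2.7053)
  v4: (1-0.379)·(4.51,-0.63) + 0.379·(2.78,-0.11) = (3.8543,-0.4329)
Shoelace sum Σ(x_i·y_{i+1} − x_{i+1}·y_i):
  i=1: -0.1902·1.1485 − -4.8452·4.1311 = +19.7972 (running +19.7972)
  i=2: -4.8452·-2.7053 − -1.3756·1.1485 = +14.6875 (running +34.4846)
  i=3: -1.3756·-0.4329 − 3.8543·-2.7053 = +11.0226 (running +45.5072)
  i=4: 3.8543·4.1311 − -0.1902·-0.4329 = +15.8401 (running +61.3473)
Area = |Σ|/2 = |61.3473|/2 = 30.6737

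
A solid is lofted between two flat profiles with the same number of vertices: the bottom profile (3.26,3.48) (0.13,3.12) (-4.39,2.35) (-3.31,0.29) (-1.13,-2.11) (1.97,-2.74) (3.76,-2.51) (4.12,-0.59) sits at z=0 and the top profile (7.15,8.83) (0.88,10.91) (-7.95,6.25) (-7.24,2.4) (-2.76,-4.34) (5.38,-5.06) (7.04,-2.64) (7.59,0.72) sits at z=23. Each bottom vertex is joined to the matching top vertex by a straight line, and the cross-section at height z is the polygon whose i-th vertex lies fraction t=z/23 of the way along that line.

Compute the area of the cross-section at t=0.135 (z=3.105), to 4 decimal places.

Area at t=0.135: 50.7316

Cross-section at t=0.135: each vertex is (1-t)·p0[i] + t·p1[i].
  v1: (1-0.135)·(3.26,3.48) + 0.135·(7.15,8.83) = (3.7851,4.2022)
  v2: (1-0.135)·(0.13,3.12) + 0.135·(0.88,10.91) = (0.2313,4.1716)
  v3: (1-0.135)·(-4.39,2.35) + 0.135·(-7.95,6.25) = (-4.8706,2.8765)
  v4: (1-0.135)·(-3.31,0.29) + 0.135·(-7.24,2.4) = (-3.8406,0.5748)
  v5: (1-0.135)·(-1.13,-2.11) + 0.135·(-2.76,-4.34) = (-1.3500,-2.4110)
  v6: (1-0.135)·(1.97,-2.74) + 0.135·(5.38,-5.06) = (2.4304,-3.0532)
  v7: (1-0.135)·(3.76,-2.51) + 0.135·(7.04,-2.64) = (4.2028,-2.5275)
  v8: (1-0.135)·(4.12,-0.59) + 0.135·(7.59,0.72) = (4.5884,-0.4131)
Shoelace sum Σ(x_i·y_{i+1} − x_{i+1}·y_i):
  i=1: 3.7851·4.1716 − 0.2313·4.2022 = +14.8186 (running +14.8186)
  i=2: 0.2313·2.8765 − -4.8706·4.1716 = +20.9836 (running +35.8022)
  i=3: -4.8706·0.5748 − -3.8406·2.8765 = +8.2475 (running +44.0497)
  i=4: -3.8406·-2.4110 − -1.3500·0.5748 = +10.0358 (running +54.0855)
  i=5: -1.3500·-3.0532 − 2.4304·-2.4110 = +9.9817 (running +64.0672)
  i=6: 2.4304·-2.5275 − 4.2028·-3.0532 = +6.6892 (running +70.7563)
  i=7: 4.2028·-0.4131 − 4.5884·-2.5275 = +9.8611 (running +80.6175)
  i=8: 4.5884·4.2022 − 3.7851·-0.4131 = +20.8456 (running +101.4631)
Area = |Σ|/2 = |101.4631|/2 = 50.7316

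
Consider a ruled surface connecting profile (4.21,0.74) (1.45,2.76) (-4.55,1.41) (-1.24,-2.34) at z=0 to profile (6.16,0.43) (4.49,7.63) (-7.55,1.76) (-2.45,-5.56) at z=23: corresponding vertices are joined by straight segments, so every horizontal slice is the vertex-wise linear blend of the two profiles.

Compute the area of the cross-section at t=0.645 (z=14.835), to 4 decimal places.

Cross-section at t=0.645: each vertex is (1-t)·p0[i] + t·p1[i].
  v1: (1-0.645)·(4.21,0.74) + 0.645·(6.16,0.43) = (5.4678,0.5400)
  v2: (1-0.645)·(1.45,2.76) + 0.645·(4.49,7.63) = (3.4108,5.9012)
  v3: (1-0.645)·(-4.55,1.41) + 0.645·(-7.55,1.76) = (-6.4850,1.6357)
  v4: (1-0.645)·(-1.24,-2.34) + 0.645·(-2.45,-5.56) = (-2.0205,-4.4169)
Shoelace sum Σ(x_i·y_{i+1} − x_{i+1}·y_i):
  i=1: 5.4678·5.9012 − 3.4108·0.5400 = +30.4240 (running +30.4240)
  i=2: 3.4108·1.6357 − -6.4850·5.9012 = +43.8482 (running +74.2722)
  i=3: -6.4850·-4.4169 − -2.0205·1.6357 = +31.9485 (running +106.2207)
  i=4: -2.0205·0.5400 − 5.4678·-4.4169 = +23.0594 (running +129.2801)
Area = |Σ|/2 = |129.2801|/2 = 64.6400

Area at t=0.645: 64.6400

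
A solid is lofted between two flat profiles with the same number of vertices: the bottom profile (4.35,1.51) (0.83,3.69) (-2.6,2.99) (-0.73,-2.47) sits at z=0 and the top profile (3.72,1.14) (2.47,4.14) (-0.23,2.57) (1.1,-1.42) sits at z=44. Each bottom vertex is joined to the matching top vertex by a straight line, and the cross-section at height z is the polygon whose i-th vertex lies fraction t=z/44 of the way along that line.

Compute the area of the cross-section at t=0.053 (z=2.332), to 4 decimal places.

Area at t=0.053: 21.9532

Cross-section at t=0.053: each vertex is (1-t)·p0[i] + t·p1[i].
  v1: (1-0.053)·(4.35,1.51) + 0.053·(3.72,1.14) = (4.3166,1.4904)
  v2: (1-0.053)·(0.83,3.69) + 0.053·(2.47,4.14) = (0.9169,3.7138)
  v3: (1-0.053)·(-2.6,2.99) + 0.053·(-0.23,2.57) = (-2.4744,2.9677)
  v4: (1-0.053)·(-0.73,-2.47) + 0.053·(1.1,-1.42) = (-0.6330,-2.4144)
Shoelace sum Σ(x_i·y_{i+1} − x_{i+1}·y_i):
  i=1: 4.3166·3.7138 − 0.9169·1.4904 = +14.6647 (running +14.6647)
  i=2: 0.9169·2.9677 − -2.4744·3.7138 = +11.9107 (running +26.5754)
  i=3: -2.4744·-2.4144 − -0.6330·2.9677 = +7.8527 (running +34.4280)
  i=4: -0.6330·1.4904 − 4.3166·-2.4144 = +9.4784 (running +43.9064)
Area = |Σ|/2 = |43.9064|/2 = 21.9532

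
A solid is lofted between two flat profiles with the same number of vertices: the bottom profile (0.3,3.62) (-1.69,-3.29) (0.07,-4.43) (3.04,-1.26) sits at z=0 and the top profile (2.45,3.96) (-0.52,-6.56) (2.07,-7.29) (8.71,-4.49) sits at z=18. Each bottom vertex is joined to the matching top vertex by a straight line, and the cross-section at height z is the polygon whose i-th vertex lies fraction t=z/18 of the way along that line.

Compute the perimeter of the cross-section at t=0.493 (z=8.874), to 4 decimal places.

Perimeter at t=0.493: 25.0417

Cross-section at t=0.493: each vertex is (1-t)·p0[i] + t·p1[i].
  v1: (1-0.493)·(0.3,3.62) + 0.493·(2.45,3.96) = (1.3599,3.7876)
  v2: (1-0.493)·(-1.69,-3.29) + 0.493·(-0.52,-6.56) = (-1.1132,-4.9021)
  v3: (1-0.493)·(0.07,-4.43) + 0.493·(2.07,-7.29) = (1.0560,-5.8400)
  v4: (1-0.493)·(3.04,-1.26) + 0.493·(8.71,-4.49) = (5.8353,-2.8524)
Perimeter = Σ |v_{i+1} − v_i|:
  edge 1→2: √(-2.4731² + -8.6897²) = 9.0348 (running 9.0348)
  edge 2→3: √(2.1692² + -0.9379²) = 2.3633 (running 11.3981)
  edge 3→4: √(4.7793² + 2.9876²) = 5.6363 (running 17.0343)
  edge 4→1: √(-4.4754² + 6.6400²) = 8.0074 (running 25.0417)
Perimeter = 25.0417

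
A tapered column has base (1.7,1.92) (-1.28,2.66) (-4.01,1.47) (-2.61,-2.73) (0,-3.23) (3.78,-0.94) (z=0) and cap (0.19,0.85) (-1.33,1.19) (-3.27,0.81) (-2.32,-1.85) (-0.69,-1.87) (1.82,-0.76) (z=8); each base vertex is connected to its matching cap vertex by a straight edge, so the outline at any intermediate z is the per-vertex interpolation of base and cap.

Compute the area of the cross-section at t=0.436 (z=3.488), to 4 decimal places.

Area at t=0.436: 20.2279

Cross-section at t=0.436: each vertex is (1-t)·p0[i] + t·p1[i].
  v1: (1-0.436)·(1.7,1.92) + 0.436·(0.19,0.85) = (1.0416,1.4535)
  v2: (1-0.436)·(-1.28,2.66) + 0.436·(-1.33,1.19) = (-1.3018,2.0191)
  v3: (1-0.436)·(-4.01,1.47) + 0.436·(-3.27,0.81) = (-3.6874,1.1822)
  v4: (1-0.436)·(-2.61,-2.73) + 0.436·(-2.32,-1.85) = (-2.4836,-2.3463)
  v5: (1-0.436)·(0,-3.23) + 0.436·(-0.69,-1.87) = (-0.3008,-2.6370)
  v6: (1-0.436)·(3.78,-0.94) + 0.436·(1.82,-0.76) = (2.9254,-0.8615)
Shoelace sum Σ(x_i·y_{i+1} − x_{i+1}·y_i):
  i=1: 1.0416·2.0191 − -1.3018·1.4535 = +3.9953 (running +3.9953)
  i=2: -1.3018·1.1822 − -3.6874·2.0191 = +5.9060 (running +9.9013)
  i=3: -3.6874·-2.3463 − -2.4836·1.1822 = +11.5879 (running +21.4892)
  i=4: -2.4836·-2.6370 − -0.3008·-2.3463 = +5.8434 (running +27.3326)
  i=5: -0.3008·-0.8615 − 2.9254·-2.6370 = +7.9737 (running +35.3063)
  i=6: 2.9254·1.4535 − 1.0416·-0.8615 = +5.1495 (running +40.4557)
Area = |Σ|/2 = |40.4557|/2 = 20.2279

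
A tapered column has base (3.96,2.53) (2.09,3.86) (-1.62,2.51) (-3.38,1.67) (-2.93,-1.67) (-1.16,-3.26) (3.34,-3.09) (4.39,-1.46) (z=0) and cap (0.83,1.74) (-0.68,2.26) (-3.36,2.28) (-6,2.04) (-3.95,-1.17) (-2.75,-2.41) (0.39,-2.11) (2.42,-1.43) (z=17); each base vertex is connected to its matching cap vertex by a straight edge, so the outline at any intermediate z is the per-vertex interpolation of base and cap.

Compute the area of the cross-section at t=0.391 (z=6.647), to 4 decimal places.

Area at t=0.391: 36.2433

Cross-section at t=0.391: each vertex is (1-t)·p0[i] + t·p1[i].
  v1: (1-0.391)·(3.96,2.53) + 0.391·(0.83,1.74) = (2.7362,2.2211)
  v2: (1-0.391)·(2.09,3.86) + 0.391·(-0.68,2.26) = (1.0069,3.2344)
  v3: (1-0.391)·(-1.62,2.51) + 0.391·(-3.36,2.28) = (-2.3003,2.4201)
  v4: (1-0.391)·(-3.38,1.67) + 0.391·(-6,2.04) = (-4.4044,1.8147)
  v5: (1-0.391)·(-2.93,-1.67) + 0.391·(-3.95,-1.17) = (-3.3288,-1.4745)
  v6: (1-0.391)·(-1.16,-3.26) + 0.391·(-2.75,-2.41) = (-1.7817,-2.9276)
  v7: (1-0.391)·(3.34,-3.09) + 0.391·(0.39,-2.11) = (2.1865,-2.7068)
  v8: (1-0.391)·(4.39,-1.46) + 0.391·(2.42,-1.43) = (3.6197,-1.4483)
Shoelace sum Σ(x_i·y_{i+1} − x_{i+1}·y_i):
  i=1: 2.7362·3.2344 − 1.0069·2.2211 = +6.6134 (running +6.6134)
  i=2: 1.0069·2.4201 − -2.3003·3.2344 = +9.8771 (running +16.4904)
  i=3: -2.3003·1.8147 − -4.4044·2.4201 = +6.4846 (running +22.9751)
  i=4: -4.4044·-1.4745 − -3.3288·1.8147 = +12.5350 (running +35.5101)
  i=5: -3.3288·-2.9276 − -1.7817·-1.4745 = +7.1185 (running +42.6286)
  i=6: -1.7817·-2.7068 − 2.1865·-2.9276 = +11.2242 (running +53.8528)
  i=7: 2.1865·-1.4483 − 3.6197·-2.7068 = +6.6312 (running +60.4840)
  i=8: 3.6197·2.2211 − 2.7362·-1.4483 = +12.0025 (running +72.4866)
Area = |Σ|/2 = |72.4866|/2 = 36.2433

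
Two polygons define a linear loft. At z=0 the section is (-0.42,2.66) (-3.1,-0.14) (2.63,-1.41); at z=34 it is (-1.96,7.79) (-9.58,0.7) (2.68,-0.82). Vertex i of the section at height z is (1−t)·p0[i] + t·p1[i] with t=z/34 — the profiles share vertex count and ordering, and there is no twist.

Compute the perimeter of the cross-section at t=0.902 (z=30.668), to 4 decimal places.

Cross-section at t=0.902: each vertex is (1-t)·p0[i] + t·p1[i].
  v1: (1-0.902)·(-0.42,2.66) + 0.902·(-1.96,7.79) = (-1.8091,7.2873)
  v2: (1-0.902)·(-3.1,-0.14) + 0.902·(-9.58,0.7) = (-8.9450,0.6177)
  v3: (1-0.902)·(2.63,-1.41) + 0.902·(2.68,-0.82) = (2.6751,-0.8778)
Perimeter = Σ |v_{i+1} − v_i|:
  edge 1→2: √(-7.1359² + -6.6696²) = 9.7675 (running 9.7675)
  edge 2→3: √(11.6201² + -1.4955²) = 11.7159 (running 21.4834)
  edge 3→1: √(-4.4842² + 8.1651²) = 9.3154 (running 30.7988)
Perimeter = 30.7988

Perimeter at t=0.902: 30.7988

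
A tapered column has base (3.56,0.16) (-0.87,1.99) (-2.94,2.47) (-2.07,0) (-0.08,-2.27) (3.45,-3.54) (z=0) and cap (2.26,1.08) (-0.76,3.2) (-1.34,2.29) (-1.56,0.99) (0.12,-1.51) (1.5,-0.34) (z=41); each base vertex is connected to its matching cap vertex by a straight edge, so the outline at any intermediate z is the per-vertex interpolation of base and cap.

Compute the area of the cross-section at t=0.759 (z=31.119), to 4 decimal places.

Cross-section at t=0.759: each vertex is (1-t)·p0[i] + t·p1[i].
  v1: (1-0.759)·(3.56,0.16) + 0.759·(2.26,1.08) = (2.5733,0.8583)
  v2: (1-0.759)·(-0.87,1.99) + 0.759·(-0.76,3.2) = (-0.7865,2.9084)
  v3: (1-0.759)·(-2.94,2.47) + 0.759·(-1.34,2.29) = (-1.7256,2.3334)
  v4: (1-0.759)·(-2.07,0) + 0.759·(-1.56,0.99) = (-1.6829,0.7514)
  v5: (1-0.759)·(-0.08,-2.27) + 0.759·(0.12,-1.51) = (0.0718,-1.6932)
  v6: (1-0.759)·(3.45,-3.54) + 0.759·(1.5,-0.34) = (1.9700,-1.1112)
Shoelace sum Σ(x_i·y_{i+1} − x_{i+1}·y_i):
  i=1: 2.5733·2.9084 − -0.7865·0.8583 = +8.1592 (running +8.1592)
  i=2: -0.7865·2.3334 − -1.7256·2.9084 = +3.1835 (running +11.3427)
  i=3: -1.7256·0.7514 − -1.6829·2.3334 = +2.6302 (running +13.9729)
  i=4: -1.6829·-1.6932 − 0.0718·0.7514 = +2.7955 (running +16.7684)
  i=5: 0.0718·-1.1112 − 1.9700·-1.6932 = +3.2557 (running +20.0241)
  i=6: 1.9700·0.8583 − 2.5733·-1.1112 = +4.5502 (running +24.5743)
Area = |Σ|/2 = |24.5743|/2 = 12.2871

Area at t=0.759: 12.2871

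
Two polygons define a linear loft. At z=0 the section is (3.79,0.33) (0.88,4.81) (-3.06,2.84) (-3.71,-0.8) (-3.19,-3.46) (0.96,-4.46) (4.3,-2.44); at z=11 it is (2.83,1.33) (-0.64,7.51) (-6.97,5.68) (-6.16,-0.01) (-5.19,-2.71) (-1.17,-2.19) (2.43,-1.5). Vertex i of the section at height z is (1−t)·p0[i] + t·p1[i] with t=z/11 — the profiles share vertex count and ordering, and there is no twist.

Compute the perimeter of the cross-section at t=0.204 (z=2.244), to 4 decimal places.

Perimeter at t=0.204: 28.1404

Cross-section at t=0.204: each vertex is (1-t)·p0[i] + t·p1[i].
  v1: (1-0.204)·(3.79,0.33) + 0.204·(2.83,1.33) = (3.5942,0.5340)
  v2: (1-0.204)·(0.88,4.81) + 0.204·(-0.64,7.51) = (0.5699,5.3608)
  v3: (1-0.204)·(-3.06,2.84) + 0.204·(-6.97,5.68) = (-3.8576,3.4194)
  v4: (1-0.204)·(-3.71,-0.8) + 0.204·(-6.16,-0.01) = (-4.2098,-0.6388)
  v5: (1-0.204)·(-3.19,-3.46) + 0.204·(-5.19,-2.71) = (-3.5980,-3.3070)
  v6: (1-0.204)·(0.96,-4.46) + 0.204·(-1.17,-2.19) = (0.5255,-3.9969)
  v7: (1-0.204)·(4.3,-2.44) + 0.204·(2.43,-1.5) = (3.9185,-2.2482)
Perimeter = Σ |v_{i+1} − v_i|:
  edge 1→2: √(-3.0242² + 4.8268²) = 5.6960 (running 5.6960)
  edge 2→3: √(-4.4276² + -1.9414²) = 4.8345 (running 10.5305)
  edge 3→4: √(-0.3522² + -4.0582²) = 4.0735 (running 14.6039)
  edge 4→5: √(0.6118² + -2.6682²) = 2.7374 (running 17.3413)
  edge 5→6: √(4.1235² + -0.6899²) = 4.1808 (running 21.5221)
  edge 6→7: √(3.3930² + 1.7487²) = 3.8171 (running 25.3393)
  edge 7→1: √(-0.3244² + 2.7822²) = 2.8011 (running 28.1404)
Perimeter = 28.1404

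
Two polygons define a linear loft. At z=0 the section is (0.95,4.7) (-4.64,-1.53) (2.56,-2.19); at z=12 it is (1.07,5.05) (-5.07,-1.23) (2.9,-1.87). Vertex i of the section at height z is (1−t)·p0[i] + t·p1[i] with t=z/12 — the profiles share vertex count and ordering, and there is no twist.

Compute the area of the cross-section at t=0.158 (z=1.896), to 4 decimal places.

Cross-section at t=0.158: each vertex is (1-t)·p0[i] + t·p1[i].
  v1: (1-0.158)·(0.95,4.7) + 0.158·(1.07,5.05) = (0.9690,4.7553)
  v2: (1-0.158)·(-4.64,-1.53) + 0.158·(-5.07,-1.23) = (-4.7079,-1.4826)
  v3: (1-0.158)·(2.56,-2.19) + 0.158·(2.9,-1.87) = (2.6137,-2.1394)
Shoelace sum Σ(x_i·y_{i+1} − x_{i+1}·y_i):
  i=1: 0.9690·-1.4826 − -4.7079·4.7553 = +20.9511 (running +20.9511)
  i=2: -4.7079·-2.1394 − 2.6137·-1.4826 = +13.9475 (running +34.8985)
  i=3: 2.6137·4.7553 − 0.9690·-2.1394 = +14.5021 (running +49.4006)
Area = |Σ|/2 = |49.4006|/2 = 24.7003

Area at t=0.158: 24.7003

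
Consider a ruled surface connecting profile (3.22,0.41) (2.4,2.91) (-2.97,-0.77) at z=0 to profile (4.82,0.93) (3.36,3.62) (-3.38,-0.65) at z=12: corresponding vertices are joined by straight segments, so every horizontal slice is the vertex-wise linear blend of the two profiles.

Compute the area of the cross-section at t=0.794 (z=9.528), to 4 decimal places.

Cross-section at t=0.794: each vertex is (1-t)·p0[i] + t·p1[i].
  v1: (1-0.794)·(3.22,0.41) + 0.794·(4.82,0.93) = (4.4904,0.8229)
  v2: (1-0.794)·(2.4,2.91) + 0.794·(3.36,3.62) = (3.1622,3.4737)
  v3: (1-0.794)·(-2.97,-0.77) + 0.794·(-3.38,-0.65) = (-3.2955,-0.6747)
Shoelace sum Σ(x_i·y_{i+1} − x_{i+1}·y_i):
  i=1: 4.4904·3.4737 − 3.1622·0.8229 = +12.9963 (running +12.9963)
  i=2: 3.1622·-0.6747 − -3.2955·3.4737 = +9.3142 (running +22.3106)
  i=3: -3.2955·0.8229 − 4.4904·-0.6747 = +0.3179 (running +22.6285)
Area = |Σ|/2 = |22.6285|/2 = 11.3142

Area at t=0.794: 11.3142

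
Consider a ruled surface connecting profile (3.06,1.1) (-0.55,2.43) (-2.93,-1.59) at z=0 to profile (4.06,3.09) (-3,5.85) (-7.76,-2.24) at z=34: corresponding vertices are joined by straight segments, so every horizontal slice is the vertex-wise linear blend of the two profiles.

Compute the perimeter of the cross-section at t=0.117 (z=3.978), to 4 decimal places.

Perimeter at t=0.117: 16.8222

Cross-section at t=0.117: each vertex is (1-t)·p0[i] + t·p1[i].
  v1: (1-0.117)·(3.06,1.1) + 0.117·(4.06,3.09) = (3.1770,1.3328)
  v2: (1-0.117)·(-0.55,2.43) + 0.117·(-3,5.85) = (-0.8367,2.8301)
  v3: (1-0.117)·(-2.93,-1.59) + 0.117·(-7.76,-2.24) = (-3.4951,-1.6661)
Perimeter = Σ |v_{i+1} − v_i|:
  edge 1→2: √(-4.0137² + 1.4973²) = 4.2838 (running 4.2838)
  edge 2→3: √(-2.6585² + -4.4962²) = 5.2233 (running 9.5072)
  edge 3→1: √(6.6721² + 2.9989²) = 7.3151 (running 16.8222)
Perimeter = 16.8222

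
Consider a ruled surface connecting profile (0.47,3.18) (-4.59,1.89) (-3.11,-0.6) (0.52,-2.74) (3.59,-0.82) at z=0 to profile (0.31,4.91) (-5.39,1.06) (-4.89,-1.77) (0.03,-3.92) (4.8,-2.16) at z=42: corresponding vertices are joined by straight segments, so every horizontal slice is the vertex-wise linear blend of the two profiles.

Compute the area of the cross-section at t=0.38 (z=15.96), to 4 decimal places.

Cross-section at t=0.38: each vertex is (1-t)·p0[i] + t·p1[i].
  v1: (1-0.38)·(0.47,3.18) + 0.38·(0.31,4.91) = (0.4092,3.8374)
  v2: (1-0.38)·(-4.59,1.89) + 0.38·(-5.39,1.06) = (-4.8940,1.5746)
  v3: (1-0.38)·(-3.11,-0.6) + 0.38·(-4.89,-1.77) = (-3.7864,-1.0446)
  v4: (1-0.38)·(0.52,-2.74) + 0.38·(0.03,-3.92) = (0.3338,-3.1884)
  v5: (1-0.38)·(3.59,-0.82) + 0.38·(4.8,-2.16) = (4.0498,-1.3292)
Shoelace sum Σ(x_i·y_{i+1} − x_{i+1}·y_i):
  i=1: 0.4092·1.5746 − -4.8940·3.8374 = +19.4246 (running +19.4246)
  i=2: -4.8940·-1.0446 − -3.7864·1.5746 = +11.0743 (running +30.4989)
  i=3: -3.7864·-3.1884 − 0.3338·-1.0446 = +12.4212 (running +42.9201)
  i=4: 0.3338·-1.3292 − 4.0498·-3.1884 = +12.4687 (running +55.3888)
  i=5: 4.0498·3.8374 − 0.4092·-1.3292 = +16.0846 (running +71.4735)
Area = |Σ|/2 = |71.4735|/2 = 35.7367

Area at t=0.38: 35.7367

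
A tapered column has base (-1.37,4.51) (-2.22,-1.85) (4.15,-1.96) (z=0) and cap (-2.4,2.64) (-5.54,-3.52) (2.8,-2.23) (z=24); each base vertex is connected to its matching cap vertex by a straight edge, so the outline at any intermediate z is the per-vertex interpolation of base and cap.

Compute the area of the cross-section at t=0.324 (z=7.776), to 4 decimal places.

Cross-section at t=0.324: each vertex is (1-t)·p0[i] + t·p1[i].
  v1: (1-0.324)·(-1.37,4.51) + 0.324·(-2.4,2.64) = (-1.7037,3.9041)
  v2: (1-0.324)·(-2.22,-1.85) + 0.324·(-5.54,-3.52) = (-3.2957,-2.3911)
  v3: (1-0.324)·(4.15,-1.96) + 0.324·(2.8,-2.23) = (3.7126,-2.0475)
Shoelace sum Σ(x_i·y_{i+1} − x_{i+1}·y_i):
  i=1: -1.7037·-2.3911 − -3.2957·3.9041 = +16.9405 (running +16.9405)
  i=2: -3.2957·-2.0475 − 3.7126·-2.3911 = +15.6250 (running +32.5654)
  i=3: 3.7126·3.9041 − -1.7037·-2.0475 = +11.0061 (running +43.5715)
Area = |Σ|/2 = |43.5715|/2 = 21.7858

Area at t=0.324: 21.7858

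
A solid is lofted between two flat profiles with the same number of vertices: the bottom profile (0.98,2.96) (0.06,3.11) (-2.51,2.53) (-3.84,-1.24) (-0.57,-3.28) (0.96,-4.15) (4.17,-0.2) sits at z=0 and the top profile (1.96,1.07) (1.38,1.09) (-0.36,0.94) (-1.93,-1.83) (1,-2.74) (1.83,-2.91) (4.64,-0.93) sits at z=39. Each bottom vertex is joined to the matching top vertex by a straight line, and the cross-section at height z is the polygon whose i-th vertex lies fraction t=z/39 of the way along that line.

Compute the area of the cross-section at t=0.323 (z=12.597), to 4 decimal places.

Area at t=0.323: 28.4874

Cross-section at t=0.323: each vertex is (1-t)·p0[i] + t·p1[i].
  v1: (1-0.323)·(0.98,2.96) + 0.323·(1.96,1.07) = (1.2965,2.3495)
  v2: (1-0.323)·(0.06,3.11) + 0.323·(1.38,1.09) = (0.4864,2.4575)
  v3: (1-0.323)·(-2.51,2.53) + 0.323·(-0.36,0.94) = (-1.8155,2.0164)
  v4: (1-0.323)·(-3.84,-1.24) + 0.323·(-1.93,-1.83) = (-3.2231,-1.4306)
  v5: (1-0.323)·(-0.57,-3.28) + 0.323·(1,-2.74) = (-0.0629,-3.1056)
  v6: (1-0.323)·(0.96,-4.15) + 0.323·(1.83,-2.91) = (1.2410,-3.7495)
  v7: (1-0.323)·(4.17,-0.2) + 0.323·(4.64,-0.93) = (4.3218,-0.4358)
Shoelace sum Σ(x_i·y_{i+1} − x_{i+1}·y_i):
  i=1: 1.2965·2.4575 − 0.4864·2.3495 = +2.0436 (running +2.0436)
  i=2: 0.4864·2.0164 − -1.8155·2.4575 = +5.4425 (running +7.4861)
  i=3: -1.8155·-1.4306 − -3.2231·2.0164 = +9.0964 (running +16.5824)
  i=4: -3.2231·-3.1056 − -0.0629·-1.4306 = +9.9195 (running +26.5020)
  i=5: -0.0629·-3.7495 − 1.2410·-3.1056 = +4.0899 (running +30.5918)
  i=6: 1.2410·-0.4358 − 4.3218·-3.7495 = +15.6637 (running +46.2556)
  i=7: 4.3218·2.3495 − 1.2965·-0.4358 = +10.7192 (running +56.9748)
Area = |Σ|/2 = |56.9748|/2 = 28.4874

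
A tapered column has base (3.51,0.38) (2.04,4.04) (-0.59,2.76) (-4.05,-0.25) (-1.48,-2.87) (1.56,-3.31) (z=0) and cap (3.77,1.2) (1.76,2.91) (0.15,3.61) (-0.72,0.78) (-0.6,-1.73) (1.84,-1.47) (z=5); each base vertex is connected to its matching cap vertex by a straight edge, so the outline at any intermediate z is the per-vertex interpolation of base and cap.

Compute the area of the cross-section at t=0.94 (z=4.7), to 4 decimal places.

Cross-section at t=0.94: each vertex is (1-t)·p0[i] + t·p1[i].
  v1: (1-0.94)·(3.51,0.38) + 0.94·(3.77,1.2) = (3.7544,1.1508)
  v2: (1-0.94)·(2.04,4.04) + 0.94·(1.76,2.91) = (1.7768,2.9778)
  v3: (1-0.94)·(-0.59,2.76) + 0.94·(0.15,3.61) = (0.1056,3.5590)
  v4: (1-0.94)·(-4.05,-0.25) + 0.94·(-0.72,0.78) = (-0.9198,0.7182)
  v5: (1-0.94)·(-1.48,-2.87) + 0.94·(-0.6,-1.73) = (-0.6528,-1.7984)
  v6: (1-0.94)·(1.56,-3.31) + 0.94·(1.84,-1.47) = (1.8232,-1.5804)
Shoelace sum Σ(x_i·y_{i+1} − x_{i+1}·y_i):
  i=1: 3.7544·2.9778 − 1.7768·1.1508 = +9.1351 (running +9.1351)
  i=2: 1.7768·3.5590 − 0.1056·2.9778 = +6.0092 (running +15.1443)
  i=3: 0.1056·0.7182 − -0.9198·3.5590 = +3.3494 (running +18.4937)
  i=4: -0.9198·-1.7984 − -0.6528·0.7182 = +2.1230 (running +20.6167)
  i=5: -0.6528·-1.5804 − 1.8232·-1.7984 = +4.3105 (running +24.9272)
  i=6: 1.8232·1.1508 − 3.7544·-1.5804 = +8.0316 (running +32.9588)
Area = |Σ|/2 = |32.9588|/2 = 16.4794

Area at t=0.94: 16.4794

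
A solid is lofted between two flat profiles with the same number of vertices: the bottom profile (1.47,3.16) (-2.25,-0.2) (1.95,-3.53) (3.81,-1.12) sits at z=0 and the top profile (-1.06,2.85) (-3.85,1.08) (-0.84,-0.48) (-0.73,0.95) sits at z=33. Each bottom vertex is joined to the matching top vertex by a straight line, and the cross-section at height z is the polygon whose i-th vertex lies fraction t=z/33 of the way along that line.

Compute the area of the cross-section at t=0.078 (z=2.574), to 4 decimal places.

Cross-section at t=0.078: each vertex is (1-t)·p0[i] + t·p1[i].
  v1: (1-0.078)·(1.47,3.16) + 0.078·(-1.06,2.85) = (1.2727,3.1358)
  v2: (1-0.078)·(-2.25,-0.2) + 0.078·(-3.85,1.08) = (-2.3748,-0.1002)
  v3: (1-0.078)·(1.95,-3.53) + 0.078·(-0.84,-0.48) = (1.7324,-3.2921)
  v4: (1-0.078)·(3.81,-1.12) + 0.078·(-0.73,0.95) = (3.4559,-0.9585)
Shoelace sum Σ(x_i·y_{i+1} − x_{i+1}·y_i):
  i=1: 1.2727·-0.1002 − -2.3748·3.1358 = +7.3195 (running +7.3195)
  i=2: -2.3748·-3.2921 − 1.7324·-0.1002 = +7.9916 (running +15.3111)
  i=3: 1.7324·-0.9585 − 3.4559·-3.2921 = +9.7165 (running +25.0276)
  i=4: 3.4559·3.1358 − 1.2727·-0.9585 = +12.0569 (running +37.0845)
Area = |Σ|/2 = |37.0845|/2 = 18.5423

Area at t=0.078: 18.5423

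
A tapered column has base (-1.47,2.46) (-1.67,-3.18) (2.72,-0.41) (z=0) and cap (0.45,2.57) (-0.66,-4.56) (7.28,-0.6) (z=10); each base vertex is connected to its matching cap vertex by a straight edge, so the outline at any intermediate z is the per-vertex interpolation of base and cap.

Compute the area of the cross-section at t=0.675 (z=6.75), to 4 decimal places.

Area at t=0.675: 21.0951

Cross-section at t=0.675: each vertex is (1-t)·p0[i] + t·p1[i].
  v1: (1-0.675)·(-1.47,2.46) + 0.675·(0.45,2.57) = (-0.1740,2.5343)
  v2: (1-0.675)·(-1.67,-3.18) + 0.675·(-0.66,-4.56) = (-0.9883,-4.1115)
  v3: (1-0.675)·(2.72,-0.41) + 0.675·(7.28,-0.6) = (5.7980,-0.5383)
Shoelace sum Σ(x_i·y_{i+1} − x_{i+1}·y_i):
  i=1: -0.1740·-4.1115 − -0.9883·2.5343 = +3.2199 (running +3.2199)
  i=2: -0.9883·-0.5383 − 5.7980·-4.1115 = +24.3704 (running +27.5903)
  i=3: 5.7980·2.5343 − -0.1740·-0.5383 = +14.5999 (running +42.1902)
Area = |Σ|/2 = |42.1902|/2 = 21.0951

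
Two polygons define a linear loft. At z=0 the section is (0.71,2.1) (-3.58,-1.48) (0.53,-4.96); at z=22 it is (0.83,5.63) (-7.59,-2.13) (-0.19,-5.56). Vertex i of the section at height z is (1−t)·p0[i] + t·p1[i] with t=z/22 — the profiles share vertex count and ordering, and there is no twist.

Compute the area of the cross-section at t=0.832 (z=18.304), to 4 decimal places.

Cross-section at t=0.832: each vertex is (1-t)·p0[i] + t·p1[i].
  v1: (1-0.832)·(0.71,2.1) + 0.832·(0.83,5.63) = (0.8098,5.0370)
  v2: (1-0.832)·(-3.58,-1.48) + 0.832·(-7.59,-2.13) = (-6.9163,-2.0208)
  v3: (1-0.832)·(0.53,-4.96) + 0.832·(-0.19,-5.56) = (-0.0690,-5.4592)
Shoelace sum Σ(x_i·y_{i+1} − x_{i+1}·y_i):
  i=1: 0.8098·-2.0208 − -6.9163·5.0370 = +33.2007 (running +33.2007)
  i=2: -6.9163·-5.4592 − -0.0690·-2.0208 = +37.6181 (running +70.8188)
  i=3: -0.0690·5.0370 − 0.8098·-5.4592 = +4.0733 (running +74.8921)
Area = |Σ|/2 = |74.8921|/2 = 37.4460

Area at t=0.832: 37.4460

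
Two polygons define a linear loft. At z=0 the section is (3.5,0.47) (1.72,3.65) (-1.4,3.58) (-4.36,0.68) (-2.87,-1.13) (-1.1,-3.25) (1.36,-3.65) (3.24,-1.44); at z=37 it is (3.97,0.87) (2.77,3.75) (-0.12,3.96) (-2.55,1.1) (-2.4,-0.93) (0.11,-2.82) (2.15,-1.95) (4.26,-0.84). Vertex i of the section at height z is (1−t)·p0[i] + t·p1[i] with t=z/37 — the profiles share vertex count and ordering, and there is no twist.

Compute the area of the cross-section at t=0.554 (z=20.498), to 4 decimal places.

Cross-section at t=0.554: each vertex is (1-t)·p0[i] + t·p1[i].
  v1: (1-0.554)·(3.5,0.47) + 0.554·(3.97,0.87) = (3.7604,0.6916)
  v2: (1-0.554)·(1.72,3.65) + 0.554·(2.77,3.75) = (2.3017,3.7054)
  v3: (1-0.554)·(-1.4,3.58) + 0.554·(-0.12,3.96) = (-0.6909,3.7905)
  v4: (1-0.554)·(-4.36,0.68) + 0.554·(-2.55,1.1) = (-3.3573,0.9127)
  v5: (1-0.554)·(-2.87,-1.13) + 0.554·(-2.4,-0.93) = (-2.6096,-1.0192)
  v6: (1-0.554)·(-1.1,-3.25) + 0.554·(0.11,-2.82) = (-0.4297,-3.0118)
  v7: (1-0.554)·(1.36,-3.65) + 0.554·(2.15,-1.95) = (1.7977,-2.7082)
  v8: (1-0.554)·(3.24,-1.44) + 0.554·(4.26,-0.84) = (3.8051,-1.1076)
Shoelace sum Σ(x_i·y_{i+1} − x_{i+1}·y_i):
  i=1: 3.7604·3.7054 − 2.3017·0.6916 = +12.3419 (running +12.3419)
  i=2: 2.3017·3.7905 − -0.6909·3.7054 = +11.2846 (running +23.6265)
  i=3: -0.6909·0.9127 − -3.3573·3.7905 = +12.0952 (running +35.7217)
  i=4: -3.3573·-1.0192 − -2.6096·0.9127 = +5.8035 (running +41.5252)
  i=5: -2.6096·-3.0118 − -0.4297·-1.0192 = +7.4217 (running +48.9469)
  i=6: -0.4297·-2.7082 − 1.7977·-3.0118 = +6.5778 (running +55.5246)
  i=7: 1.7977·-1.1076 − 3.8051·-2.7082 = +8.3138 (running +63.8384)
  i=8: 3.8051·0.6916 − 3.7604·-1.1076 = +6.7966 (running +70.6350)
Area = |Σ|/2 = |70.6350|/2 = 35.3175

Area at t=0.554: 35.3175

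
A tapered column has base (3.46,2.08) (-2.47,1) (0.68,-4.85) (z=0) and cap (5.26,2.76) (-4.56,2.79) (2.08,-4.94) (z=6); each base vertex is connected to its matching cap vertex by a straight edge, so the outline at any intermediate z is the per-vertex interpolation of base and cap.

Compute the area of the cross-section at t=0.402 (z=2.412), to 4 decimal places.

Cross-section at t=0.402: each vertex is (1-t)·p0[i] + t·p1[i].
  v1: (1-0.402)·(3.46,2.08) + 0.402·(5.26,2.76) = (4.1836,2.3534)
  v2: (1-0.402)·(-2.47,1) + 0.402·(-4.56,2.79) = (-3.3102,1.7196)
  v3: (1-0.402)·(0.68,-4.85) + 0.402·(2.08,-4.94) = (1.2428,-4.8862)
Shoelace sum Σ(x_i·y_{i+1} − x_{i+1}·y_i):
  i=1: 4.1836·1.7196 − -3.3102·2.3534 = +14.9841 (running +14.9841)
  i=2: -3.3102·-4.8862 − 1.2428·1.7196 = +14.0370 (running +29.0211)
  i=3: 1.2428·2.3534 − 4.1836·-4.8862 = +23.3666 (running +52.3877)
Area = |Σ|/2 = |52.3877|/2 = 26.1938

Area at t=0.402: 26.1938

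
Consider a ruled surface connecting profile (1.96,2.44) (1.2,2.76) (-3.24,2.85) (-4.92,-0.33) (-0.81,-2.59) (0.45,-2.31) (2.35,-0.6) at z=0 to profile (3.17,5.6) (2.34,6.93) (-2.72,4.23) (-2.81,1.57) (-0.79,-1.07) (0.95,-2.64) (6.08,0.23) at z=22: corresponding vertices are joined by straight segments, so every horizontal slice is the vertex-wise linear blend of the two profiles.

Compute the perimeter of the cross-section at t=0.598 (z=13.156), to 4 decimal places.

Cross-section at t=0.598: each vertex is (1-t)·p0[i] + t·p1[i].
  v1: (1-0.598)·(1.96,2.44) + 0.598·(3.17,5.6) = (2.6836,4.3297)
  v2: (1-0.598)·(1.2,2.76) + 0.598·(2.34,6.93) = (1.8817,5.2537)
  v3: (1-0.598)·(-3.24,2.85) + 0.598·(-2.72,4.23) = (-2.9290,3.6752)
  v4: (1-0.598)·(-4.92,-0.33) + 0.598·(-2.81,1.57) = (-3.6582,0.8062)
  v5: (1-0.598)·(-0.81,-2.59) + 0.598·(-0.79,-1.07) = (-0.7980,-1.6810)
  v6: (1-0.598)·(0.45,-2.31) + 0.598·(0.95,-2.64) = (0.7490,-2.5073)
  v7: (1-0.598)·(2.35,-0.6) + 0.598·(6.08,0.23) = (4.5805,-0.1037)
Perimeter = Σ |v_{i+1} − v_i|:
  edge 1→2: √(-0.8019² + 0.9240²) = 1.2234 (running 1.2234)
  edge 2→3: √(-4.8108² + -1.5784²) = 5.0631 (running 6.2865)
  edge 3→4: √(-0.7292² + -2.8690²) = 2.9603 (running 9.2467)
  edge 4→5: √(2.8602² + -2.4872²) = 3.7904 (running 13.0371)
  edge 5→6: √(1.5470² + -0.8263²) = 1.7539 (running 14.7910)
  edge 6→7: √(3.8315² + 2.4037²) = 4.5231 (running 19.3141)
  edge 7→1: √(-1.8970² + 4.4333²) = 4.8221 (running 24.1362)
Perimeter = 24.1362

Perimeter at t=0.598: 24.1362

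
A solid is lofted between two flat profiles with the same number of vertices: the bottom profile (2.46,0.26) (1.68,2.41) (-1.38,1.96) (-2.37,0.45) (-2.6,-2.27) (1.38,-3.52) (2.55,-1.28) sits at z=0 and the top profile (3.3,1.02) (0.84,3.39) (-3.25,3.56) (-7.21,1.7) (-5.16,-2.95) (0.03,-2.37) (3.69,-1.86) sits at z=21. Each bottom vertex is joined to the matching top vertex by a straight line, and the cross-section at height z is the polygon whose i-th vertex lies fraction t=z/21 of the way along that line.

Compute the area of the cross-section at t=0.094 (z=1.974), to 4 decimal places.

Area at t=0.094: 25.3286

Cross-section at t=0.094: each vertex is (1-t)·p0[i] + t·p1[i].
  v1: (1-0.094)·(2.46,0.26) + 0.094·(3.3,1.02) = (2.5390,0.3314)
  v2: (1-0.094)·(1.68,2.41) + 0.094·(0.84,3.39) = (1.6010,2.5021)
  v3: (1-0.094)·(-1.38,1.96) + 0.094·(-3.25,3.56) = (-1.5558,2.1104)
  v4: (1-0.094)·(-2.37,0.45) + 0.094·(-7.21,1.7) = (-2.8250,0.5675)
  v5: (1-0.094)·(-2.6,-2.27) + 0.094·(-5.16,-2.95) = (-2.8406,-2.3339)
  v6: (1-0.094)·(1.38,-3.52) + 0.094·(0.03,-2.37) = (1.2531,-3.4119)
  v7: (1-0.094)·(2.55,-1.28) + 0.094·(3.69,-1.86) = (2.6572,-1.3345)
Shoelace sum Σ(x_i·y_{i+1} − x_{i+1}·y_i):
  i=1: 2.5390·2.5021 − 1.6010·0.3314 = +5.8221 (running +5.8221)
  i=2: 1.6010·2.1104 − -1.5558·2.5021 = +7.2716 (running +13.0937)
  i=3: -1.5558·0.5675 − -2.8250·2.1104 = +5.0789 (running +18.1726)
  i=4: -2.8250·-2.3339 − -2.8406·0.5675 = +8.2053 (running +26.3779)
  i=5: -2.8406·-3.4119 − 1.2531·-2.3339 = +12.6166 (running +38.9945)
  i=6: 1.2531·-1.3345 − 2.6572·-3.4119 = +7.3937 (running +46.3882)
  i=7: 2.6572·0.3314 − 2.5390·-1.3345 = +4.2690 (running +50.6572)
Area = |Σ|/2 = |50.6572|/2 = 25.3286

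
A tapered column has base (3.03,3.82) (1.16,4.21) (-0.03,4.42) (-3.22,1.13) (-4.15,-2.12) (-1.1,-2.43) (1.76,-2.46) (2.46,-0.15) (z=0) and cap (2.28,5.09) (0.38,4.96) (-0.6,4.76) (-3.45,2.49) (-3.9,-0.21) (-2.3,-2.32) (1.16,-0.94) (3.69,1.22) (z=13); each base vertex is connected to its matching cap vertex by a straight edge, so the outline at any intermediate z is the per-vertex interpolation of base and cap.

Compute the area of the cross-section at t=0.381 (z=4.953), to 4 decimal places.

Cross-section at t=0.381: each vertex is (1-t)·p0[i] + t·p1[i].
  v1: (1-0.381)·(3.03,3.82) + 0.381·(2.28,5.09) = (2.7443,4.3039)
  v2: (1-0.381)·(1.16,4.21) + 0.381·(0.38,4.96) = (0.8628,4.4958)
  v3: (1-0.381)·(-0.03,4.42) + 0.381·(-0.6,4.76) = (-0.2472,4.5495)
  v4: (1-0.381)·(-3.22,1.13) + 0.381·(-3.45,2.49) = (-3.3076,1.6482)
  v5: (1-0.381)·(-4.15,-2.12) + 0.381·(-3.9,-0.21) = (-4.0548,-1.3923)
  v6: (1-0.381)·(-1.1,-2.43) + 0.381·(-2.3,-2.32) = (-1.5572,-2.3881)
  v7: (1-0.381)·(1.76,-2.46) + 0.381·(1.16,-0.94) = (1.5314,-1.8809)
  v8: (1-0.381)·(2.46,-0.15) + 0.381·(3.69,1.22) = (2.9286,0.3720)
Shoelace sum Σ(x_i·y_{i+1} − x_{i+1}·y_i):
  i=1: 2.7443·4.4958 − 0.8628·4.3039 = +8.6240 (running +8.6240)
  i=2: 0.8628·4.5495 − -0.2472·4.4958 = +5.0366 (running +13.6606)
  i=3: -0.2472·1.6482 − -3.3076·4.5495 = +14.6408 (running +28.3015)
  i=4: -3.3076·-1.3923 − -4.0548·1.6482 = +11.2881 (running +39.5895)
  i=5: -4.0548·-2.3881 − -1.5572·-1.3923 = +7.5150 (running +47.1046)
  i=6: -1.5572·-1.8809 − 1.5314·-2.3881 = +6.5860 (running +53.6906)
  i=7: 1.5314·0.3720 − 2.9286·-1.8809 = +6.0780 (running +59.7686)
  i=8: 2.9286·4.3039 − 2.7443·0.3720 = +11.5837 (running +71.3523)
Area = |Σ|/2 = |71.3523|/2 = 35.6761

Area at t=0.381: 35.6761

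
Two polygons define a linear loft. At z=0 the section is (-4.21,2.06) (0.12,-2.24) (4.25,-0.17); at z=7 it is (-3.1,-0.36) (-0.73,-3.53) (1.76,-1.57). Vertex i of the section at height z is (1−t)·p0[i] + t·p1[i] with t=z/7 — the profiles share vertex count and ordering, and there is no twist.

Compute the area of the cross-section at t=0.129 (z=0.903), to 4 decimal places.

Area at t=0.129: 12.3300

Cross-section at t=0.129: each vertex is (1-t)·p0[i] + t·p1[i].
  v1: (1-0.129)·(-4.21,2.06) + 0.129·(-3.1,-0.36) = (-4.0668,1.7478)
  v2: (1-0.129)·(0.12,-2.24) + 0.129·(-0.73,-3.53) = (0.0103,-2.4064)
  v3: (1-0.129)·(4.25,-0.17) + 0.129·(1.76,-1.57) = (3.9288,-0.3506)
Shoelace sum Σ(x_i·y_{i+1} − x_{i+1}·y_i):
  i=1: -4.0668·-2.4064 − 0.0103·1.7478 = +9.7683 (running +9.7683)
  i=2: 0.0103·-0.3506 − 3.9288·-2.4064 = +9.4507 (running +19.2190)
  i=3: 3.9288·1.7478 − -4.0668·-0.3506 = +5.4410 (running +24.6600)
Area = |Σ|/2 = |24.6600|/2 = 12.3300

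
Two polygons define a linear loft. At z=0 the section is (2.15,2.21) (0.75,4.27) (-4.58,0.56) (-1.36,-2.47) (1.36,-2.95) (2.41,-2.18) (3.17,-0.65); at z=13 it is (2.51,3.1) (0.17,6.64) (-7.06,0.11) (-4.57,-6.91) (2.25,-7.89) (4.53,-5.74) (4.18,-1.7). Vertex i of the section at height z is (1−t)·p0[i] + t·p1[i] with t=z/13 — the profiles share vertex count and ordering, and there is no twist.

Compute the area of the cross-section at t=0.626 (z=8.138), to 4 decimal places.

Area at t=0.626: 75.5873

Cross-section at t=0.626: each vertex is (1-t)·p0[i] + t·p1[i].
  v1: (1-0.626)·(2.15,2.21) + 0.626·(2.51,3.1) = (2.3754,2.7671)
  v2: (1-0.626)·(0.75,4.27) + 0.626·(0.17,6.64) = (0.3869,5.7536)
  v3: (1-0.626)·(-4.58,0.56) + 0.626·(-7.06,0.11) = (-6.1325,0.2783)
  v4: (1-0.626)·(-1.36,-2.47) + 0.626·(-4.57,-6.91) = (-3.3695,-5.2494)
  v5: (1-0.626)·(1.36,-2.95) + 0.626·(2.25,-7.89) = (1.9171,-6.0424)
  v6: (1-0.626)·(2.41,-2.18) + 0.626·(4.53,-5.74) = (3.7371,-4.4086)
  v7: (1-0.626)·(3.17,-0.65) + 0.626·(4.18,-1.7) = (3.8023,-1.3073)
Shoelace sum Σ(x_i·y_{i+1} − x_{i+1}·y_i):
  i=1: 2.3754·5.7536 − 0.3869·2.7671 = +12.5963 (running +12.5963)
  i=2: 0.3869·0.2783 − -6.1325·5.7536 = +35.3916 (running +47.9879)
  i=3: -6.1325·-5.2494 − -3.3695·0.2783 = +33.1298 (running +81.1177)
  i=4: -3.3695·-6.0424 − 1.9171·-5.2494 = +30.4237 (running +111.5414)
  i=5: 1.9171·-4.4086 − 3.7371·-6.0424 = +14.1295 (running +125.6709)
  i=6: 3.7371·-1.3073 − 3.8023·-4.4086 = +11.8770 (running +137.5478)
  i=7: 3.8023·2.7671 − 2.3754·-1.3073 = +13.6267 (running +151.1745)
Area = |Σ|/2 = |151.1745|/2 = 75.5873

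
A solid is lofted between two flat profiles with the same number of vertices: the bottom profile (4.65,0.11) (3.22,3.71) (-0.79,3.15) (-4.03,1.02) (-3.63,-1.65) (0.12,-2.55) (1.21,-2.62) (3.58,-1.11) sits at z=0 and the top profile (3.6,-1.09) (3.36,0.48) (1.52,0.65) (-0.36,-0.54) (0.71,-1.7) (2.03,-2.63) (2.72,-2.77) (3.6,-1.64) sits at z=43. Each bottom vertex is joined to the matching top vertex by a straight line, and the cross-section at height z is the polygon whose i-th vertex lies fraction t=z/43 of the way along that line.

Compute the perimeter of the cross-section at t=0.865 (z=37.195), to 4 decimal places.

Cross-section at t=0.865: each vertex is (1-t)·p0[i] + t·p1[i].
  v1: (1-0.865)·(4.65,0.11) + 0.865·(3.6,-1.09) = (3.7418,-0.9280)
  v2: (1-0.865)·(3.22,3.71) + 0.865·(3.36,0.48) = (3.3411,0.9161)
  v3: (1-0.865)·(-0.79,3.15) + 0.865·(1.52,0.65) = (1.2082,0.9875)
  v4: (1-0.865)·(-4.03,1.02) + 0.865·(-0.36,-0.54) = (-0.8555,-0.3294)
  v5: (1-0.865)·(-3.63,-1.65) + 0.865·(0.71,-1.7) = (0.1241,-1.6932)
  v6: (1-0.865)·(0.12,-2.55) + 0.865·(2.03,-2.63) = (1.7721,-2.6192)
  v7: (1-0.865)·(1.21,-2.62) + 0.865·(2.72,-2.77) = (2.5162,-2.7497)
  v8: (1-0.865)·(3.58,-1.11) + 0.865·(3.6,-1.64) = (3.5973,-1.5684)
Perimeter = Σ |v_{i+1} − v_i|:
  edge 1→2: √(-0.4007² + 1.8441²) = 1.8871 (running 1.8871)
  edge 2→3: √(-2.1329² + 0.0715²) = 2.1341 (running 4.0212)
  edge 3→4: √(-2.0636² + -1.3169²) = 2.4480 (running 6.4692)
  edge 4→5: √(0.9795² + -1.3638²) = 1.6792 (running 8.1484)
  edge 5→6: √(1.6481² + -0.9260²) = 1.8904 (running 10.0387)
  edge 6→7: √(0.7440² + -0.1305²) = 0.7554 (running 10.7941)
  edge 7→8: √(1.0811² + 1.1813²) = 1.6014 (running 12.3955)
  edge 8→1: √(0.1445² + 0.6404²) = 0.6565 (running 13.0520)
Perimeter = 13.0520

Perimeter at t=0.865: 13.0520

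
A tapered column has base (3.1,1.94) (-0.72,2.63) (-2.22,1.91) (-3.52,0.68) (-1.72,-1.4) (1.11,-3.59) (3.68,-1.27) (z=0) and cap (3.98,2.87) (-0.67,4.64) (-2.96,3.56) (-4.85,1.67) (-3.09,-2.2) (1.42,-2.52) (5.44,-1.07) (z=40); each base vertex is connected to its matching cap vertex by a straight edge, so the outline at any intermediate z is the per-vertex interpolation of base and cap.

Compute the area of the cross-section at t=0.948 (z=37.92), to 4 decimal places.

Cross-section at t=0.948: each vertex is (1-t)·p0[i] + t·p1[i].
  v1: (1-0.948)·(3.1,1.94) + 0.948·(3.98,2.87) = (3.9342,2.8216)
  v2: (1-0.948)·(-0.72,2.63) + 0.948·(-0.67,4.64) = (-0.6726,4.5355)
  v3: (1-0.948)·(-2.22,1.91) + 0.948·(-2.96,3.56) = (-2.9215,3.4742)
  v4: (1-0.948)·(-3.52,0.68) + 0.948·(-4.85,1.67) = (-4.7808,1.6185)
  v5: (1-0.948)·(-1.72,-1.4) + 0.948·(-3.09,-2.2) = (-3.0188,-2.1584)
  v6: (1-0.948)·(1.11,-3.59) + 0.948·(1.42,-2.52) = (1.4039,-2.5756)
  v7: (1-0.948)·(3.68,-1.27) + 0.948·(5.44,-1.07) = (5.3485,-1.0804)
Shoelace sum Σ(x_i·y_{i+1} − x_{i+1}·y_i):
  i=1: 3.9342·4.5355 − -0.6726·2.8216 = +19.7415 (running +19.7415)
  i=2: -0.6726·3.4742 − -2.9215·4.5355 = +10.9137 (running +30.6553)
  i=3: -2.9215·1.6185 − -4.7808·3.4742 = +11.8811 (running +42.5363)
  i=4: -4.7808·-2.1584 − -3.0188·1.6185 = +15.2049 (running +57.7412)
  i=5: -3.0188·-2.5756 − 1.4039·-2.1584 = +10.8054 (running +68.5466)
  i=6: 1.4039·-1.0804 − 5.3485·-2.5756 = +12.2590 (running +80.8056)
  i=7: 5.3485·2.8216 − 3.9342·-1.0804 = +19.3420 (running +100.1476)
Area = |Σ|/2 = |100.1476|/2 = 50.0738

Area at t=0.948: 50.0738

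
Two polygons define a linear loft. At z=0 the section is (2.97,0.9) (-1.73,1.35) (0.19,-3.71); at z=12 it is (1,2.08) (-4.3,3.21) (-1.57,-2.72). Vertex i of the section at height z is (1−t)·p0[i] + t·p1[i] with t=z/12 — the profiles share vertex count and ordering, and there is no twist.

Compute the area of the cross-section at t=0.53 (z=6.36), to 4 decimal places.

Cross-section at t=0.53: each vertex is (1-t)·p0[i] + t·p1[i].
  v1: (1-0.53)·(2.97,0.9) + 0.53·(1,2.08) = (1.9259,1.5254)
  v2: (1-0.53)·(-1.73,1.35) + 0.53·(-4.3,3.21) = (-3.0921,2.3358)
  v3: (1-0.53)·(0.19,-3.71) + 0.53·(-1.57,-2.72) = (-0.7428,-3.1853)
Shoelace sum Σ(x_i·y_{i+1} − x_{i+1}·y_i):
  i=1: 1.9259·2.3358 − -3.0921·1.5254 = +9.2152 (running +9.2152)
  i=2: -3.0921·-3.1853 − -0.7428·2.3358 = +11.5843 (running +20.7995)
  i=3: -0.7428·1.5254 − 1.9259·-3.1853 = +5.0015 (running +25.8010)
Area = |Σ|/2 = |25.8010|/2 = 12.9005

Area at t=0.53: 12.9005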